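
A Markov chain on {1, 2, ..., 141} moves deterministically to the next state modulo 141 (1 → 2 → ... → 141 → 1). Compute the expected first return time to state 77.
E[T_77 | X_0 = 77] = 141

The chain cycles deterministically, so starting at state 77 it returns in exactly 141 steps. Equivalently, the stationary distribution is uniform π_j = 1/141 for every state j, so by Kac's formula E[T_77] = 1/π_77 = 141.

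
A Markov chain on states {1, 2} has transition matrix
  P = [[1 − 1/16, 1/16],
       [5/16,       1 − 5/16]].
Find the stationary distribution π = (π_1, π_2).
π_1 = 5/6, π_2 = 1/6

Solve πP = π with π_1 + π_2 = 1. From πP = π: π_1 · (1 − 1/16) + π_2 · 5/16 = π_1 ⇒ π_2 · 5/16 = π_1 · 1/16 ⇒ π_2/π_1 = (1/16)/(5/16) = 1/5. Together with π_1 + π_2 = 1:
  π_1 = (5/16)/(1/16 + 5/16) = (5/16)/(3/8) = 5/6,
  π_2 = (1/16)/(1/16 + 5/16) = (1/16)/(3/8) = 1/6.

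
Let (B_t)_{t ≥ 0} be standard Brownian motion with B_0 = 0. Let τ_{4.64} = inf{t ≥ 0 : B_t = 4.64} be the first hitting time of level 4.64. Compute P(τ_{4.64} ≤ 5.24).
P(τ_{4.64} ≤ 5.24) = 2(1 − Φ(4.64/√5.24)) = 2(1 − Φ(2.0270)) ≈ 0.0427

By the reflection principle for standard BM, P(τ_b ≤ t) = 2 · P(B_t ≥ b). Since B_t ~ N(0, t), P(B_t ≥ 4.64) = 1 − Φ(4.64/√t) = 1 − Φ(4.64/√5.24) = 1 − Φ(2.0270) ≈ 0.02133. Doubling: P(τ_{4.64} ≤ 5.24) ≈ 2 · 0.02133 = 0.04266 ≈ 0.0427.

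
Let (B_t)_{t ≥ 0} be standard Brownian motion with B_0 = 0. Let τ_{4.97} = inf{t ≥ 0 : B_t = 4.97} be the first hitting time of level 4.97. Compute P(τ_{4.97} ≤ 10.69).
P(τ_{4.97} ≤ 10.69) = 2(1 − Φ(4.97/√10.69)) = 2(1 − Φ(1.5201)) ≈ 0.1285

By the reflection principle for standard BM, P(τ_b ≤ t) = 2 · P(B_t ≥ b). Since B_t ~ N(0, t), P(B_t ≥ 4.97) = 1 − Φ(4.97/√t) = 1 − Φ(4.97/√10.69) = 1 − Φ(1.5201) ≈ 0.06424. Doubling: P(τ_{4.97} ≤ 10.69) ≈ 2 · 0.06424 = 0.12848 ≈ 0.1285.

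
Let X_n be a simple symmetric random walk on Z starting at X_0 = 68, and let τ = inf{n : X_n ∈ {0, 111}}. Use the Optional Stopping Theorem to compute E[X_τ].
E[X_τ] = 68

X_n is a martingale and τ is a bounded-mean stopping time (indeed τ is finite a.s. with bounded expectation since the walk is in a bounded region). By the OST, E[X_τ] = E[X_0] = 68. Equivalently: E[X_τ] = 111 · P(hit 111 first) + 0 · P(hit 0 first) = 111 · (68/111) = 68.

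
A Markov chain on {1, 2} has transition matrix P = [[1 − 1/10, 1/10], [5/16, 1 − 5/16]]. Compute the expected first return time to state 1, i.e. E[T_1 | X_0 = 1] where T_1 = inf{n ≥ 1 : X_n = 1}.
E[T_1 | X_0 = 1] = 1/π_1 = 33/25

For an irreducible recurrent Markov chain with stationary distribution π, E[T_i | X_0 = i] = 1/π_i (Kac's formula). Here π_1 = (5/16)/(1/10 + 5/16) = (5/16)/(33/80) = 25/33, so E[T_1 | X_0 = 1] = 1/π_1 = (1/10 + 5/16)/(5/16) = (33/80)/(5/16) = 33/25.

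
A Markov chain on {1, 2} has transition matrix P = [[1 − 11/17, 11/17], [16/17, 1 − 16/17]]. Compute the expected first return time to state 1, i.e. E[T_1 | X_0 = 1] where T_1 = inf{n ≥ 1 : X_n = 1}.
E[T_1 | X_0 = 1] = 1/π_1 = 27/16

For an irreducible recurrent Markov chain with stationary distribution π, E[T_i | X_0 = i] = 1/π_i (Kac's formula). Here π_1 = (16/17)/(11/17 + 16/17) = (16/17)/(27/17) = 16/27, so E[T_1 | X_0 = 1] = 1/π_1 = (11/17 + 16/17)/(16/17) = (27/17)/(16/17) = 27/16.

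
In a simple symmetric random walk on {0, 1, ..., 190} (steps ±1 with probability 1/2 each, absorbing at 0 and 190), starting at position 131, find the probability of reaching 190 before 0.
P(hit 190 before 0) = 131/190

Let u_k = P(hit 190 before 0 | start at k). Then u_0 = 0, u_190 = 1, and u_k = u_{k-1}/2 + u_{k+1}/2 for 1 ≤ k ≤ 189. This harmonic recurrence is solved by u_k = k/190, giving u_131 = 131/190.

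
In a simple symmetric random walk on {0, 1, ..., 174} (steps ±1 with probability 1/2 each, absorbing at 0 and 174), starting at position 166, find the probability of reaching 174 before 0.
P(hit 174 before 0) = 166/174 = 83/87

Let u_k = P(hit 174 before 0 | start at k). Then u_0 = 0, u_174 = 1, and u_k = u_{k-1}/2 + u_{k+1}/2 for 1 ≤ k ≤ 173. This harmonic recurrence is solved by u_k = k/174, giving u_166 = 166/174 = 83/87.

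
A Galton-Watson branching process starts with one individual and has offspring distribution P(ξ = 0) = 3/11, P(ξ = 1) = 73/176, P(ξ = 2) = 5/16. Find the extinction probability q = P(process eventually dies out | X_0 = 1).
q = 48/55

The pgf is f(s) = 3/11 + 73/176·s + 5/16·s². The extinction probability q is the smallest fixed point of f in [0, 1]. Setting s = f(s):
  5/16·s² + (73/176 − 1)·s + 3/11 = 0
  5/16·s² − (3/11 + 5/16)·s + 3/11 = 0
which factors as (s − 1)·(5/16·s − 3/11) = 0, giving roots s = 1 and s = (3/11)/(5/16) = 48/55.
Mean offspring μ = 73/176 + 2·5/16 = 183/176 > 1 (supercritical), so q < 1. The extinction probability is the smaller root: q = (3/11)/(5/16) = 48/55.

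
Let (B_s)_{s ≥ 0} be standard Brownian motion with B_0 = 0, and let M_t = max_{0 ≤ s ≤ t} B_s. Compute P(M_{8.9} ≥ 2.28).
P(M_{8.9} ≥ 2.28) = 2·P(B_{8.9} ≥ 2.28) = 2(1 − Φ(2.28/√8.9)) ≈ 0.4447

By the reflection principle for Brownian motion, P(M_t ≥ a) = 2 · P(B_t ≥ a) for a ≥ 0. Since B_t ~ N(0, t), P(B_t ≥ 2.28) = 1 − Φ(2.28/√t) = 1 − Φ(2.28/√8.9) = 1 − Φ(0.7643). So
  P(M_{8.9} ≥ 2.28) = 2(1 − Φ(0.7643)) ≈ 0.4447.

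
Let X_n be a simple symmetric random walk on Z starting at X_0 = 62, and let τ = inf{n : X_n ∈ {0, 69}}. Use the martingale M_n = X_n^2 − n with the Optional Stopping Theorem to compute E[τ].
E[τ] = 434

M_n = X_n^2 − n is a martingale (since E[X_{n+1}^2 | F_n] = X_n^2 + 1). By OST (τ has finite mean in a bounded region), E[M_τ] = E[M_0] = X_0^2 − 0 = 62^2 = 3844. Also E[M_τ] = E[X_τ^2] − E[τ]. The walk exits at 0 or 69, with P(hit 69 first) = 62/69, so E[X_τ^2] = 69^2 · 62/69 + 0 = 4278. Thus E[τ] = E[X_τ^2] − E[M_τ] = 4278 − 3844 = 434 = 62(69 − 62) = 434.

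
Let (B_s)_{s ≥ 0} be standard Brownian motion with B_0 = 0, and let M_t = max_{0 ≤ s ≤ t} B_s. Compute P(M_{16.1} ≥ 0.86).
P(M_{16.1} ≥ 0.86) = 2·P(B_{16.1} ≥ 0.86) = 2(1 − Φ(0.86/√16.1)) ≈ 0.8303

By the reflection principle for Brownian motion, P(M_t ≥ a) = 2 · P(B_t ≥ a) for a ≥ 0. Since B_t ~ N(0, t), P(B_t ≥ 0.86) = 1 − Φ(0.86/√t) = 1 − Φ(0.86/√16.1) = 1 − Φ(0.2143). So
  P(M_{16.1} ≥ 0.86) = 2(1 − Φ(0.2143)) ≈ 0.8303.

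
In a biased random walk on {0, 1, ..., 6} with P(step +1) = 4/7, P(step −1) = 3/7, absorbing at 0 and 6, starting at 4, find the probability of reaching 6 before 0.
P(hit 6 before 0) = (1 − (3/4)^4) / (1 − (3/4)^6) = 400/481

Let u_k denote P(reach 6 before 0 | start at k). Boundary: u_0 = 0, u_6 = 1. Recurrence: u_k = 4/7·u_{k+1} + 3/7·u_{k-1} for 1 ≤ k ≤ 5. Try u_k = A + B·r^k with r = q/p = (3/7)/(4/7) = 3/4. Substitution satisfies the recurrence; boundary conditions give:
  u_k = (1 − r^k) / (1 − r^N) = (1 − (3/4)^4) / (1 − (3/4)^6) = 400/481.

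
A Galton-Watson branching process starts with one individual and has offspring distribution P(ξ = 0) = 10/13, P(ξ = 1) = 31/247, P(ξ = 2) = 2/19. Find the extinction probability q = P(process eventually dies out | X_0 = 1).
q = 1

Mean offspring μ = 0·10/13 + 1·31/247 + 2·2/19 = 83/247 ≤ 1. For μ ≤ 1 with offspring not concentrated at 1, the Galton-Watson process goes extinct almost surely, so q = 1.
(Algebraic check: The pgf is f(s) = 10/13 + 31/247·s + 2/19·s². The extinction probability q is the smallest fixed point of f in [0, 1]. Setting s = f(s):
  2/19·s² + (31/247 − 1)·s + 10/13 = 0
  2/19·s² − (10/13 + 2/19)·s + 10/13 = 0
which factors as (s − 1)·(2/19·s − 10/13) = 0, giving roots s = 1 and s = (10/13)/(2/19) = 95/13. Since 95/13 ≥ 1, the smallest root in [0, 1] is s = 1.)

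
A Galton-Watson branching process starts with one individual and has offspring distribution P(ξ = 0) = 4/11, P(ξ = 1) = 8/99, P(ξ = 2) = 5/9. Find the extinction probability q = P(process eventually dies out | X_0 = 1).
q = 36/55

The pgf is f(s) = 4/11 + 8/99·s + 5/9·s². The extinction probability q is the smallest fixed point of f in [0, 1]. Setting s = f(s):
  5/9·s² + (8/99 − 1)·s + 4/11 = 0
  5/9·s² − (4/11 + 5/9)·s + 4/11 = 0
which factors as (s − 1)·(5/9·s − 4/11) = 0, giving roots s = 1 and s = (4/11)/(5/9) = 36/55.
Mean offspring μ = 8/99 + 2·5/9 = 118/99 > 1 (supercritical), so q < 1. The extinction probability is the smaller root: q = (4/11)/(5/9) = 36/55.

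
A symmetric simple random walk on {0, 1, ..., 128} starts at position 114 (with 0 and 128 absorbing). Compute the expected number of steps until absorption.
E[τ | X_0 = 114] = 1596

Let v_k = E[τ | X_0 = k]. Boundary: v_0 = v_128 = 0. Recurrence: v_k = 1 + (v_{k-1} + v_{k+1})/2 for 1 ≤ k ≤ 127. The particular solution to v_k − (v_{k-1} + v_{k+1})/2 = 1 is v_k = −k^2. Adding homogeneous solution A + B k and matching boundaries gives v_k = k (128 − k). Substituting k = 114: v_114 = 114 · 14 = 1596.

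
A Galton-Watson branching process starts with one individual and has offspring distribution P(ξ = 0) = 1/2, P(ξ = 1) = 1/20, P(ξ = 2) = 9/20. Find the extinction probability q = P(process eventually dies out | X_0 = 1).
q = 1

Mean offspring μ = 0·1/2 + 1·1/20 + 2·9/20 = 19/20 ≤ 1. For μ ≤ 1 with offspring not concentrated at 1, the Galton-Watson process goes extinct almost surely, so q = 1.
(Algebraic check: The pgf is f(s) = 1/2 + 1/20·s + 9/20·s². The extinction probability q is the smallest fixed point of f in [0, 1]. Setting s = f(s):
  9/20·s² + (1/20 − 1)·s + 1/2 = 0
  9/20·s² − (1/2 + 9/20)·s + 1/2 = 0
which factors as (s − 1)·(9/20·s − 1/2) = 0, giving roots s = 1 and s = (1/2)/(9/20) = 10/9. Since 10/9 ≥ 1, the smallest root in [0, 1] is s = 1.)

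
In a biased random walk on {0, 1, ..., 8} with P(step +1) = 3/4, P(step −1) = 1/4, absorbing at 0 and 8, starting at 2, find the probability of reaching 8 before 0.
P(hit 8 before 0) = (1 − (1/3)^2) / (1 − (1/3)^8) = 729/820

Let u_k denote P(reach 8 before 0 | start at k). Boundary: u_0 = 0, u_8 = 1. Recurrence: u_k = 3/4·u_{k+1} + 1/4·u_{k-1} for 1 ≤ k ≤ 7. Try u_k = A + B·r^k with r = q/p = (1/4)/(3/4) = 1/3. Substitution satisfies the recurrence; boundary conditions give:
  u_k = (1 − r^k) / (1 − r^N) = (1 − (1/3)^2) / (1 − (1/3)^8) = 729/820.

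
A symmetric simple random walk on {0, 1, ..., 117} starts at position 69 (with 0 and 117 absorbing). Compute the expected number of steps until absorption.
E[τ | X_0 = 69] = 3312

Let v_k = E[τ | X_0 = k]. Boundary: v_0 = v_117 = 0. Recurrence: v_k = 1 + (v_{k-1} + v_{k+1})/2 for 1 ≤ k ≤ 116. The particular solution to v_k − (v_{k-1} + v_{k+1})/2 = 1 is v_k = −k^2. Adding homogeneous solution A + B k and matching boundaries gives v_k = k (117 − k). Substituting k = 69: v_69 = 69 · 48 = 3312.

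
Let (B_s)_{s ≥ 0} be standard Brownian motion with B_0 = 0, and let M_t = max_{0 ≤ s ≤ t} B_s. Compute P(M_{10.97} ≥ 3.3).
P(M_{10.97} ≥ 3.3) = 2·P(B_{10.97} ≥ 3.3) = 2(1 − Φ(3.3/√10.97)) ≈ 0.3191

By the reflection principle for Brownian motion, P(M_t ≥ a) = 2 · P(B_t ≥ a) for a ≥ 0. Since B_t ~ N(0, t), P(B_t ≥ 3.3) = 1 − Φ(3.3/√t) = 1 − Φ(3.3/√10.97) = 1 − Φ(0.9963). So
  P(M_{10.97} ≥ 3.3) = 2(1 − Φ(0.9963)) ≈ 0.3191.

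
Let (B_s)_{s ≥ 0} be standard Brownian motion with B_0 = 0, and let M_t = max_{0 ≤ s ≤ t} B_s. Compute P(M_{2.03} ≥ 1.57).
P(M_{2.03} ≥ 1.57) = 2·P(B_{2.03} ≥ 1.57) = 2(1 − Φ(1.57/√2.03)) ≈ 0.2705

By the reflection principle for Brownian motion, P(M_t ≥ a) = 2 · P(B_t ≥ a) for a ≥ 0. Since B_t ~ N(0, t), P(B_t ≥ 1.57) = 1 − Φ(1.57/√t) = 1 − Φ(1.57/√2.03) = 1 − Φ(1.1019). So
  P(M_{2.03} ≥ 1.57) = 2(1 − Φ(1.1019)) ≈ 0.2705.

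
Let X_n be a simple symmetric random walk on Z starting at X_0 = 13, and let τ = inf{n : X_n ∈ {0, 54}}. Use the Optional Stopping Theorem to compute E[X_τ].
E[X_τ] = 13

X_n is a martingale and τ is a bounded-mean stopping time (indeed τ is finite a.s. with bounded expectation since the walk is in a bounded region). By the OST, E[X_τ] = E[X_0] = 13. Equivalently: E[X_τ] = 54 · P(hit 54 first) + 0 · P(hit 0 first) = 54 · (13/54) = 13.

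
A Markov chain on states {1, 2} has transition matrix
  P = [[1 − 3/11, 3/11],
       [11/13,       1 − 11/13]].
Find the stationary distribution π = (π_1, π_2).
π_1 = 121/160, π_2 = 39/160

Solve πP = π with π_1 + π_2 = 1. From πP = π: π_1 · (1 − 3/11) + π_2 · 11/13 = π_1 ⇒ π_2 · 11/13 = π_1 · 3/11 ⇒ π_2/π_1 = (3/11)/(11/13) = 39/121. Together with π_1 + π_2 = 1:
  π_1 = (11/13)/(3/11 + 11/13) = (11/13)/(160/143) = 121/160,
  π_2 = (3/11)/(3/11 + 11/13) = (3/11)/(160/143) = 39/160.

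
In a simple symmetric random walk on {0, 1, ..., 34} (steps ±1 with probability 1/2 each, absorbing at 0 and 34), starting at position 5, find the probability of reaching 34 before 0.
P(hit 34 before 0) = 5/34

Let u_k = P(hit 34 before 0 | start at k). Then u_0 = 0, u_34 = 1, and u_k = u_{k-1}/2 + u_{k+1}/2 for 1 ≤ k ≤ 33. This harmonic recurrence is solved by u_k = k/34, giving u_5 = 5/34.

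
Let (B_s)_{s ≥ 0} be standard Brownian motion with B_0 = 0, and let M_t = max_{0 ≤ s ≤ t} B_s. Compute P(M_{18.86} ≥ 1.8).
P(M_{18.86} ≥ 1.8) = 2·P(B_{18.86} ≥ 1.8) = 2(1 − Φ(1.8/√18.86)) ≈ 0.6785

By the reflection principle for Brownian motion, P(M_t ≥ a) = 2 · P(B_t ≥ a) for a ≥ 0. Since B_t ~ N(0, t), P(B_t ≥ 1.8) = 1 − Φ(1.8/√t) = 1 − Φ(1.8/√18.86) = 1 − Φ(0.4145). So
  P(M_{18.86} ≥ 1.8) = 2(1 − Φ(0.4145)) ≈ 0.6785.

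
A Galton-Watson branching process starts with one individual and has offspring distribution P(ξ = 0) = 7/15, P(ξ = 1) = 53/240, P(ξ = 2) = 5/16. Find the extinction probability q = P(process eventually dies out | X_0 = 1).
q = 1

Mean offspring μ = 0·7/15 + 1·53/240 + 2·5/16 = 203/240 ≤ 1. For μ ≤ 1 with offspring not concentrated at 1, the Galton-Watson process goes extinct almost surely, so q = 1.
(Algebraic check: The pgf is f(s) = 7/15 + 53/240·s + 5/16·s². The extinction probability q is the smallest fixed point of f in [0, 1]. Setting s = f(s):
  5/16·s² + (53/240 − 1)·s + 7/15 = 0
  5/16·s² − (7/15 + 5/16)·s + 7/15 = 0
which factors as (s − 1)·(5/16·s − 7/15) = 0, giving roots s = 1 and s = (7/15)/(5/16) = 112/75. Since 112/75 ≥ 1, the smallest root in [0, 1] is s = 1.)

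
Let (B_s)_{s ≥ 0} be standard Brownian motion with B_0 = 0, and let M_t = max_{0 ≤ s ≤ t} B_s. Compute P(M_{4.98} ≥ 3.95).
P(M_{4.98} ≥ 3.95) = 2·P(B_{4.98} ≥ 3.95) = 2(1 − Φ(3.95/√4.98)) ≈ 0.0767

By the reflection principle for Brownian motion, P(M_t ≥ a) = 2 · P(B_t ≥ a) for a ≥ 0. Since B_t ~ N(0, t), P(B_t ≥ 3.95) = 1 − Φ(3.95/√t) = 1 − Φ(3.95/√4.98) = 1 − Φ(1.7700). So
  P(M_{4.98} ≥ 3.95) = 2(1 − Φ(1.7700)) ≈ 0.0767.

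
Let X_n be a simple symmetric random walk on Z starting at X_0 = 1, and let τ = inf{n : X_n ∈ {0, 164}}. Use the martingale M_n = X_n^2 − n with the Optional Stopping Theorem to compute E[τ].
E[τ] = 163

M_n = X_n^2 − n is a martingale (since E[X_{n+1}^2 | F_n] = X_n^2 + 1). By OST (τ has finite mean in a bounded region), E[M_τ] = E[M_0] = X_0^2 − 0 = 1^2 = 1. Also E[M_τ] = E[X_τ^2] − E[τ]. The walk exits at 0 or 164, with P(hit 164 first) = 1/164, so E[X_τ^2] = 164^2 · 1/164 + 0 = 164. Thus E[τ] = E[X_τ^2] − E[M_τ] = 164 − 1 = 163 = 1(164 − 1) = 163.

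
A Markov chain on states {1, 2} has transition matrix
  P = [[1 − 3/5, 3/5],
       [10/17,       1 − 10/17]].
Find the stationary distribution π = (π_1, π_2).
π_1 = 50/101, π_2 = 51/101

Solve πP = π with π_1 + π_2 = 1. From πP = π: π_1 · (1 − 3/5) + π_2 · 10/17 = π_1 ⇒ π_2 · 10/17 = π_1 · 3/5 ⇒ π_2/π_1 = (3/5)/(10/17) = 51/50. Together with π_1 + π_2 = 1:
  π_1 = (10/17)/(3/5 + 10/17) = (10/17)/(101/85) = 50/101,
  π_2 = (3/5)/(3/5 + 10/17) = (3/5)/(101/85) = 51/101.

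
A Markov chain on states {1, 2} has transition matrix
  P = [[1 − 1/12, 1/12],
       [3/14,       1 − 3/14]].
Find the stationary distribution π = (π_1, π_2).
π_1 = 18/25, π_2 = 7/25

Solve πP = π with π_1 + π_2 = 1. From πP = π: π_1 · (1 − 1/12) + π_2 · 3/14 = π_1 ⇒ π_2 · 3/14 = π_1 · 1/12 ⇒ π_2/π_1 = (1/12)/(3/14) = 7/18. Together with π_1 + π_2 = 1:
  π_1 = (3/14)/(1/12 + 3/14) = (3/14)/(25/84) = 18/25,
  π_2 = (1/12)/(1/12 + 3/14) = (1/12)/(25/84) = 7/25.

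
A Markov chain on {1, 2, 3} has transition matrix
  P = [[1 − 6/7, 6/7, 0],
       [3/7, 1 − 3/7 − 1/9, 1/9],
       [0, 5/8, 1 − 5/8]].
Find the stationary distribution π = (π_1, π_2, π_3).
π = (45/151, 90/151, 16/151)

This is a birth-death chain on three states, which satisfies detailed balance: π_1 · P_{12} = π_2 · P_{21} and π_2 · P_{23} = π_3 · P_{32}.
From π_1 · 6/7 = π_2 · 3/7: π_2/π_1 = (6/7)/(3/7) = 2.
From π_2 · 1/9 = π_3 · 5/8: π_3/π_2 = (1/9)/(5/8) = 8/45.
Take π_1 proportional to 1; then unnormalized π = (1, 2, 16/45). Normalize by dividing by the sum 151/45:
  π = (45/151, 90/151, 16/151).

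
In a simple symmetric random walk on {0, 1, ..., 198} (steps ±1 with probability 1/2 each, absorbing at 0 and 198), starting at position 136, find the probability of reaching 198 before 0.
P(hit 198 before 0) = 136/198 = 68/99

Let u_k = P(hit 198 before 0 | start at k). Then u_0 = 0, u_198 = 1, and u_k = u_{k-1}/2 + u_{k+1}/2 for 1 ≤ k ≤ 197. This harmonic recurrence is solved by u_k = k/198, giving u_136 = 136/198 = 68/99.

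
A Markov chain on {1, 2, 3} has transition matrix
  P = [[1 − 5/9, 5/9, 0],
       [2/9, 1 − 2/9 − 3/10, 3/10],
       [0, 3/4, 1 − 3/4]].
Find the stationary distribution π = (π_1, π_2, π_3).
π = (2/9, 5/9, 2/9)

This is a birth-death chain on three states, which satisfies detailed balance: π_1 · P_{12} = π_2 · P_{21} and π_2 · P_{23} = π_3 · P_{32}.
From π_1 · 5/9 = π_2 · 2/9: π_2/π_1 = (5/9)/(2/9) = 5/2.
From π_2 · 3/10 = π_3 · 3/4: π_3/π_2 = (3/10)/(3/4) = 2/5.
Take π_1 proportional to 1; then unnormalized π = (1, 5/2, 1). Normalize by dividing by the sum 9/2:
  π = (2/9, 5/9, 2/9).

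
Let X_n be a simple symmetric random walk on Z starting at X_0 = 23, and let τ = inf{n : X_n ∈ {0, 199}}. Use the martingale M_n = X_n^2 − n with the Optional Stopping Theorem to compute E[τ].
E[τ] = 4048

M_n = X_n^2 − n is a martingale (since E[X_{n+1}^2 | F_n] = X_n^2 + 1). By OST (τ has finite mean in a bounded region), E[M_τ] = E[M_0] = X_0^2 − 0 = 23^2 = 529. Also E[M_τ] = E[X_τ^2] − E[τ]. The walk exits at 0 or 199, with P(hit 199 first) = 23/199, so E[X_τ^2] = 199^2 · 23/199 + 0 = 4577. Thus E[τ] = E[X_τ^2] − E[M_τ] = 4577 − 529 = 4048 = 23(199 − 23) = 4048.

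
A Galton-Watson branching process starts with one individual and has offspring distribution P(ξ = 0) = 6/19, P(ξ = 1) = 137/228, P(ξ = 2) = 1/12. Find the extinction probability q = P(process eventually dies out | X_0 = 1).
q = 1

Mean offspring μ = 0·6/19 + 1·137/228 + 2·1/12 = 175/228 ≤ 1. For μ ≤ 1 with offspring not concentrated at 1, the Galton-Watson process goes extinct almost surely, so q = 1.
(Algebraic check: The pgf is f(s) = 6/19 + 137/228·s + 1/12·s². The extinction probability q is the smallest fixed point of f in [0, 1]. Setting s = f(s):
  1/12·s² + (137/228 − 1)·s + 6/19 = 0
  1/12·s² − (6/19 + 1/12)·s + 6/19 = 0
which factors as (s − 1)·(1/12·s − 6/19) = 0, giving roots s = 1 and s = (6/19)/(1/12) = 72/19. Since 72/19 ≥ 1, the smallest root in [0, 1] is s = 1.)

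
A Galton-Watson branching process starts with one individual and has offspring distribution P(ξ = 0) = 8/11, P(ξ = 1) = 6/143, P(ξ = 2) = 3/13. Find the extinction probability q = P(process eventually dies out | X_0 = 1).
q = 1

Mean offspring μ = 0·8/11 + 1·6/143 + 2·3/13 = 72/143 ≤ 1. For μ ≤ 1 with offspring not concentrated at 1, the Galton-Watson process goes extinct almost surely, so q = 1.
(Algebraic check: The pgf is f(s) = 8/11 + 6/143·s + 3/13·s². The extinction probability q is the smallest fixed point of f in [0, 1]. Setting s = f(s):
  3/13·s² + (6/143 − 1)·s + 8/11 = 0
  3/13·s² − (8/11 + 3/13)·s + 8/11 = 0
which factors as (s − 1)·(3/13·s − 8/11) = 0, giving roots s = 1 and s = (8/11)/(3/13) = 104/33. Since 104/33 ≥ 1, the smallest root in [0, 1] is s = 1.)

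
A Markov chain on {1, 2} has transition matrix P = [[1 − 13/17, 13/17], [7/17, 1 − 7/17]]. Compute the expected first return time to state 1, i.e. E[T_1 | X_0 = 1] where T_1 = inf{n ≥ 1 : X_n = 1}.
E[T_1 | X_0 = 1] = 1/π_1 = 20/7

For an irreducible recurrent Markov chain with stationary distribution π, E[T_i | X_0 = i] = 1/π_i (Kac's formula). Here π_1 = (7/17)/(13/17 + 7/17) = (7/17)/(20/17) = 7/20, so E[T_1 | X_0 = 1] = 1/π_1 = (13/17 + 7/17)/(7/17) = (20/17)/(7/17) = 20/7.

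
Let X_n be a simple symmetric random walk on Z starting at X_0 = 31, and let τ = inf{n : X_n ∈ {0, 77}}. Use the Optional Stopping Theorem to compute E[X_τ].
E[X_τ] = 31

X_n is a martingale and τ is a bounded-mean stopping time (indeed τ is finite a.s. with bounded expectation since the walk is in a bounded region). By the OST, E[X_τ] = E[X_0] = 31. Equivalently: E[X_τ] = 77 · P(hit 77 first) + 0 · P(hit 0 first) = 77 · (31/77) = 31.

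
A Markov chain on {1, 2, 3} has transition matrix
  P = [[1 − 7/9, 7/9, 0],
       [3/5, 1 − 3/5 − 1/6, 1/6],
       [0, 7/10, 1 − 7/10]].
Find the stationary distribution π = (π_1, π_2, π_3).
π = (81/211, 105/211, 25/211)

This is a birth-death chain on three states, which satisfies detailed balance: π_1 · P_{12} = π_2 · P_{21} and π_2 · P_{23} = π_3 · P_{32}.
From π_1 · 7/9 = π_2 · 3/5: π_2/π_1 = (7/9)/(3/5) = 35/27.
From π_2 · 1/6 = π_3 · 7/10: π_3/π_2 = (1/6)/(7/10) = 5/21.
Take π_1 proportional to 1; then unnormalized π = (1, 35/27, 25/81). Normalize by dividing by the sum 211/81:
  π = (81/211, 105/211, 25/211).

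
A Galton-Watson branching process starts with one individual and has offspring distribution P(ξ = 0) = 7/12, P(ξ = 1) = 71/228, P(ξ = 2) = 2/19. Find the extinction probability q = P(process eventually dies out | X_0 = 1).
q = 1

Mean offspring μ = 0·7/12 + 1·71/228 + 2·2/19 = 119/228 ≤ 1. For μ ≤ 1 with offspring not concentrated at 1, the Galton-Watson process goes extinct almost surely, so q = 1.
(Algebraic check: The pgf is f(s) = 7/12 + 71/228·s + 2/19·s². The extinction probability q is the smallest fixed point of f in [0, 1]. Setting s = f(s):
  2/19·s² + (71/228 − 1)·s + 7/12 = 0
  2/19·s² − (7/12 + 2/19)·s + 7/12 = 0
which factors as (s − 1)·(2/19·s − 7/12) = 0, giving roots s = 1 and s = (7/12)/(2/19) = 133/24. Since 133/24 ≥ 1, the smallest root in [0, 1] is s = 1.)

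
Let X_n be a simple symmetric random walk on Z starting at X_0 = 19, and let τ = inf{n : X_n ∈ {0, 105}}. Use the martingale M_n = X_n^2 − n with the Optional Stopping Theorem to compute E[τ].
E[τ] = 1634

M_n = X_n^2 − n is a martingale (since E[X_{n+1}^2 | F_n] = X_n^2 + 1). By OST (τ has finite mean in a bounded region), E[M_τ] = E[M_0] = X_0^2 − 0 = 19^2 = 361. Also E[M_τ] = E[X_τ^2] − E[τ]. The walk exits at 0 or 105, with P(hit 105 first) = 19/105, so E[X_τ^2] = 105^2 · 19/105 + 0 = 1995. Thus E[τ] = E[X_τ^2] − E[M_τ] = 1995 − 361 = 1634 = 19(105 − 19) = 1634.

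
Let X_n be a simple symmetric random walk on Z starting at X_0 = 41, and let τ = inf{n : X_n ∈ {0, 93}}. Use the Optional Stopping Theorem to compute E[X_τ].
E[X_τ] = 41

X_n is a martingale and τ is a bounded-mean stopping time (indeed τ is finite a.s. with bounded expectation since the walk is in a bounded region). By the OST, E[X_τ] = E[X_0] = 41. Equivalently: E[X_τ] = 93 · P(hit 93 first) + 0 · P(hit 0 first) = 93 · (41/93) = 41.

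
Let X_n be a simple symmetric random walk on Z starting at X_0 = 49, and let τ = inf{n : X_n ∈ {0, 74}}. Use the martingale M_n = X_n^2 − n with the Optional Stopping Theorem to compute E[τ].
E[τ] = 1225

M_n = X_n^2 − n is a martingale (since E[X_{n+1}^2 | F_n] = X_n^2 + 1). By OST (τ has finite mean in a bounded region), E[M_τ] = E[M_0] = X_0^2 − 0 = 49^2 = 2401. Also E[M_τ] = E[X_τ^2] − E[τ]. The walk exits at 0 or 74, with P(hit 74 first) = 49/74, so E[X_τ^2] = 74^2 · 49/74 + 0 = 3626. Thus E[τ] = E[X_τ^2] − E[M_τ] = 3626 − 2401 = 1225 = 49(74 − 49) = 1225.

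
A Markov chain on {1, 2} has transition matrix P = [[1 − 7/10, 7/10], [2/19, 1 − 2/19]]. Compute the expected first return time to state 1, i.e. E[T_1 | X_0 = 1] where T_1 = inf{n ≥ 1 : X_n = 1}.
E[T_1 | X_0 = 1] = 1/π_1 = 153/20

For an irreducible recurrent Markov chain with stationary distribution π, E[T_i | X_0 = i] = 1/π_i (Kac's formula). Here π_1 = (2/19)/(7/10 + 2/19) = (2/19)/(153/190) = 20/153, so E[T_1 | X_0 = 1] = 1/π_1 = (7/10 + 2/19)/(2/19) = (153/190)/(2/19) = 153/20.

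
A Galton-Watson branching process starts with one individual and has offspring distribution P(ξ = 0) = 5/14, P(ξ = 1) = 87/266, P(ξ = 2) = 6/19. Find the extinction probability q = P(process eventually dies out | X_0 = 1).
q = 1

Mean offspring μ = 0·5/14 + 1·87/266 + 2·6/19 = 255/266 ≤ 1. For μ ≤ 1 with offspring not concentrated at 1, the Galton-Watson process goes extinct almost surely, so q = 1.
(Algebraic check: The pgf is f(s) = 5/14 + 87/266·s + 6/19·s². The extinction probability q is the smallest fixed point of f in [0, 1]. Setting s = f(s):
  6/19·s² + (87/266 − 1)·s + 5/14 = 0
  6/19·s² − (5/14 + 6/19)·s + 5/14 = 0
which factors as (s − 1)·(6/19·s − 5/14) = 0, giving roots s = 1 and s = (5/14)/(6/19) = 95/84. Since 95/84 ≥ 1, the smallest root in [0, 1] is s = 1.)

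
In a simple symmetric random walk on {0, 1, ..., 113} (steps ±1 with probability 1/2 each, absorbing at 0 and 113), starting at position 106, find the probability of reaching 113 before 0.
P(hit 113 before 0) = 106/113

Let u_k = P(hit 113 before 0 | start at k). Then u_0 = 0, u_113 = 1, and u_k = u_{k-1}/2 + u_{k+1}/2 for 1 ≤ k ≤ 112. This harmonic recurrence is solved by u_k = k/113, giving u_106 = 106/113.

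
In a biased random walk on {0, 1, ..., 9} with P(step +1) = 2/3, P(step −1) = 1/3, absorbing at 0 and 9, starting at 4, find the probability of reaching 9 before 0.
P(hit 9 before 0) = (1 − (1/2)^4) / (1 − (1/2)^9) = 480/511

Let u_k denote P(reach 9 before 0 | start at k). Boundary: u_0 = 0, u_9 = 1. Recurrence: u_k = 2/3·u_{k+1} + 1/3·u_{k-1} for 1 ≤ k ≤ 8. Try u_k = A + B·r^k with r = q/p = (1/3)/(2/3) = 1/2. Substitution satisfies the recurrence; boundary conditions give:
  u_k = (1 − r^k) / (1 − r^N) = (1 − (1/2)^4) / (1 − (1/2)^9) = 480/511.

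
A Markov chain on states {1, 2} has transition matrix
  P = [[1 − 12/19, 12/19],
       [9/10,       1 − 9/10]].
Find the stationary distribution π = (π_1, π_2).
π_1 = 57/97, π_2 = 40/97

Solve πP = π with π_1 + π_2 = 1. From πP = π: π_1 · (1 − 12/19) + π_2 · 9/10 = π_1 ⇒ π_2 · 9/10 = π_1 · 12/19 ⇒ π_2/π_1 = (12/19)/(9/10) = 40/57. Together with π_1 + π_2 = 1:
  π_1 = (9/10)/(12/19 + 9/10) = (9/10)/(291/190) = 57/97,
  π_2 = (12/19)/(12/19 + 9/10) = (12/19)/(291/190) = 40/97.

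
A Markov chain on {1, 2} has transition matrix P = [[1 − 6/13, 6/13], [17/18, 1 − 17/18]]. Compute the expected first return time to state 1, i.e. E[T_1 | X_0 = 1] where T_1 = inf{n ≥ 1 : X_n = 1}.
E[T_1 | X_0 = 1] = 1/π_1 = 329/221

For an irreducible recurrent Markov chain with stationary distribution π, E[T_i | X_0 = i] = 1/π_i (Kac's formula). Here π_1 = (17/18)/(6/13 + 17/18) = (17/18)/(329/234) = 221/329, so E[T_1 | X_0 = 1] = 1/π_1 = (6/13 + 17/18)/(17/18) = (329/234)/(17/18) = 329/221.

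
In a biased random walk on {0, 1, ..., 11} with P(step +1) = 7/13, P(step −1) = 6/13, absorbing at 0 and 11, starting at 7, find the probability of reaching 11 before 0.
P(hit 11 before 0) = (1 − (6/7)^7) / (1 − (6/7)^11) = 1305200407/1614529687

Let u_k denote P(reach 11 before 0 | start at k). Boundary: u_0 = 0, u_11 = 1. Recurrence: u_k = 7/13·u_{k+1} + 6/13·u_{k-1} for 1 ≤ k ≤ 10. Try u_k = A + B·r^k with r = q/p = (6/13)/(7/13) = 6/7. Substitution satisfies the recurrence; boundary conditions give:
  u_k = (1 − r^k) / (1 − r^N) = (1 − (6/7)^7) / (1 − (6/7)^11) = 1305200407/1614529687.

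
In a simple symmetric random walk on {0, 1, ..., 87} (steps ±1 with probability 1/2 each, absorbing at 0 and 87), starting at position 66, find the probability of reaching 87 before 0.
P(hit 87 before 0) = 66/87 = 22/29

Let u_k = P(hit 87 before 0 | start at k). Then u_0 = 0, u_87 = 1, and u_k = u_{k-1}/2 + u_{k+1}/2 for 1 ≤ k ≤ 86. This harmonic recurrence is solved by u_k = k/87, giving u_66 = 66/87 = 22/29.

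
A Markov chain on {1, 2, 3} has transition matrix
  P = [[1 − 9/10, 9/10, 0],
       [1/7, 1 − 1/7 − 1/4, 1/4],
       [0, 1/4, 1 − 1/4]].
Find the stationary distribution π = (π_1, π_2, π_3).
π = (5/68, 63/136, 63/136)

This is a birth-death chain on three states, which satisfies detailed balance: π_1 · P_{12} = π_2 · P_{21} and π_2 · P_{23} = π_3 · P_{32}.
From π_1 · 9/10 = π_2 · 1/7: π_2/π_1 = (9/10)/(1/7) = 63/10.
From π_2 · 1/4 = π_3 · 1/4: π_3/π_2 = (1/4)/(1/4) = 1.
Take π_1 proportional to 1; then unnormalized π = (1, 63/10, 63/10). Normalize by dividing by the sum 68/5:
  π = (5/68, 63/136, 63/136).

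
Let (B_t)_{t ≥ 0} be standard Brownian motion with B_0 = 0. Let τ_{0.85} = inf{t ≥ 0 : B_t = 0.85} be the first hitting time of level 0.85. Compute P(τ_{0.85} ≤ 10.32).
P(τ_{0.85} ≤ 10.32) = 2(1 − Φ(0.85/√10.32)) = 2(1 − Φ(0.2646)) ≈ 0.7913

By the reflection principle for standard BM, P(τ_b ≤ t) = 2 · P(B_t ≥ b). Since B_t ~ N(0, t), P(B_t ≥ 0.85) = 1 − Φ(0.85/√t) = 1 − Φ(0.85/√10.32) = 1 − Φ(0.2646) ≈ 0.39566. Doubling: P(τ_{0.85} ≤ 10.32) ≈ 2 · 0.39566 = 0.79132 ≈ 0.7913.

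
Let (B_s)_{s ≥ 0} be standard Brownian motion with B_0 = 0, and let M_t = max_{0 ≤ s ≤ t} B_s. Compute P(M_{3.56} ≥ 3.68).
P(M_{3.56} ≥ 3.68) = 2·P(B_{3.56} ≥ 3.68) = 2(1 − Φ(3.68/√3.56)) ≈ 0.0511

By the reflection principle for Brownian motion, P(M_t ≥ a) = 2 · P(B_t ≥ a) for a ≥ 0. Since B_t ~ N(0, t), P(B_t ≥ 3.68) = 1 − Φ(3.68/√t) = 1 − Φ(3.68/√3.56) = 1 − Φ(1.9504). So
  P(M_{3.56} ≥ 3.68) = 2(1 − Φ(1.9504)) ≈ 0.0511.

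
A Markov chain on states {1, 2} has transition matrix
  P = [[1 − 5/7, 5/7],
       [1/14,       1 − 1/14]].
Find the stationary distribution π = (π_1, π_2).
π_1 = 1/11, π_2 = 10/11

Solve πP = π with π_1 + π_2 = 1. From πP = π: π_1 · (1 − 5/7) + π_2 · 1/14 = π_1 ⇒ π_2 · 1/14 = π_1 · 5/7 ⇒ π_2/π_1 = (5/7)/(1/14) = 10. Together with π_1 + π_2 = 1:
  π_1 = (1/14)/(5/7 + 1/14) = (1/14)/(11/14) = 1/11,
  π_2 = (5/7)/(5/7 + 1/14) = (5/7)/(11/14) = 10/11.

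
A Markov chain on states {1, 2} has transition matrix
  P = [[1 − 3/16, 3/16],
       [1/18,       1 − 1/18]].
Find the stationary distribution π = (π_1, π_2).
π_1 = 8/35, π_2 = 27/35

Solve πP = π with π_1 + π_2 = 1. From πP = π: π_1 · (1 − 3/16) + π_2 · 1/18 = π_1 ⇒ π_2 · 1/18 = π_1 · 3/16 ⇒ π_2/π_1 = (3/16)/(1/18) = 27/8. Together with π_1 + π_2 = 1:
  π_1 = (1/18)/(3/16 + 1/18) = (1/18)/(35/144) = 8/35,
  π_2 = (3/16)/(3/16 + 1/18) = (3/16)/(35/144) = 27/35.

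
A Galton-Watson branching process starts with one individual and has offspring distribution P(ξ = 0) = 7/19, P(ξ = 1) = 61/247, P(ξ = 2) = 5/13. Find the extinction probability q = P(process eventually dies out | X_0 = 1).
q = 91/95

The pgf is f(s) = 7/19 + 61/247·s + 5/13·s². The extinction probability q is the smallest fixed point of f in [0, 1]. Setting s = f(s):
  5/13·s² + (61/247 − 1)·s + 7/19 = 0
  5/13·s² − (7/19 + 5/13)·s + 7/19 = 0
which factors as (s − 1)·(5/13·s − 7/19) = 0, giving roots s = 1 and s = (7/19)/(5/13) = 91/95.
Mean offspring μ = 61/247 + 2·5/13 = 251/247 > 1 (supercritical), so q < 1. The extinction probability is the smaller root: q = (7/19)/(5/13) = 91/95.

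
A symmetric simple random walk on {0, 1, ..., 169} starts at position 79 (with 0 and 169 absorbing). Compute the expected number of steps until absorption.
E[τ | X_0 = 79] = 7110

Let v_k = E[τ | X_0 = k]. Boundary: v_0 = v_169 = 0. Recurrence: v_k = 1 + (v_{k-1} + v_{k+1})/2 for 1 ≤ k ≤ 168. The particular solution to v_k − (v_{k-1} + v_{k+1})/2 = 1 is v_k = −k^2. Adding homogeneous solution A + B k and matching boundaries gives v_k = k (169 − k). Substituting k = 79: v_79 = 79 · 90 = 7110.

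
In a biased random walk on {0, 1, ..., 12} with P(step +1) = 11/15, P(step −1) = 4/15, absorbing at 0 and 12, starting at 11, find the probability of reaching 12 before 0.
P(hit 12 before 0) = (1 − (4/11)^11) / (1 − (4/11)^12) = 448340319911/448344514215

Let u_k denote P(reach 12 before 0 | start at k). Boundary: u_0 = 0, u_12 = 1. Recurrence: u_k = 11/15·u_{k+1} + 4/15·u_{k-1} for 1 ≤ k ≤ 11. Try u_k = A + B·r^k with r = q/p = (4/15)/(11/15) = 4/11. Substitution satisfies the recurrence; boundary conditions give:
  u_k = (1 − r^k) / (1 − r^N) = (1 − (4/11)^11) / (1 − (4/11)^12) = 448340319911/448344514215.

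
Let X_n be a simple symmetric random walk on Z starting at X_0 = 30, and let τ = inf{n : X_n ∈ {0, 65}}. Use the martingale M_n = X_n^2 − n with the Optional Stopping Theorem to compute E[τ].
E[τ] = 1050

M_n = X_n^2 − n is a martingale (since E[X_{n+1}^2 | F_n] = X_n^2 + 1). By OST (τ has finite mean in a bounded region), E[M_τ] = E[M_0] = X_0^2 − 0 = 30^2 = 900. Also E[M_τ] = E[X_τ^2] − E[τ]. The walk exits at 0 or 65, with P(hit 65 first) = 30/65, so E[X_τ^2] = 65^2 · 30/65 + 0 = 1950. Thus E[τ] = E[X_τ^2] − E[M_τ] = 1950 − 900 = 1050 = 30(65 − 30) = 1050.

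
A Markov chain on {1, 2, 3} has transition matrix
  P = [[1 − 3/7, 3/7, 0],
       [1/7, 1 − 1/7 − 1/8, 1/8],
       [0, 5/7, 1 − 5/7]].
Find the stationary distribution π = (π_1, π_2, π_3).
π = (40/181, 120/181, 21/181)

This is a birth-death chain on three states, which satisfies detailed balance: π_1 · P_{12} = π_2 · P_{21} and π_2 · P_{23} = π_3 · P_{32}.
From π_1 · 3/7 = π_2 · 1/7: π_2/π_1 = (3/7)/(1/7) = 3.
From π_2 · 1/8 = π_3 · 5/7: π_3/π_2 = (1/8)/(5/7) = 7/40.
Take π_1 proportional to 1; then unnormalized π = (1, 3, 21/40). Normalize by dividing by the sum 181/40:
  π = (40/181, 120/181, 21/181).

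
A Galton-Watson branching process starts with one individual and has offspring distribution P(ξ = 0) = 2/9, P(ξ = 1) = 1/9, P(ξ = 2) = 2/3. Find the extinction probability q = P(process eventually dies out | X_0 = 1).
q = 1/3

The pgf is f(s) = 2/9 + 1/9·s + 2/3·s². The extinction probability q is the smallest fixed point of f in [0, 1]. Setting s = f(s):
  2/3·s² + (1/9 − 1)·s + 2/9 = 0
  2/3·s² − (2/9 + 2/3)·s + 2/9 = 0
which factors as (s − 1)·(2/3·s − 2/9) = 0, giving roots s = 1 and s = (2/9)/(2/3) = 1/3.
Mean offspring μ = 1/9 + 2·2/3 = 13/9 > 1 (supercritical), so q < 1. The extinction probability is the smaller root: q = (2/9)/(2/3) = 1/3.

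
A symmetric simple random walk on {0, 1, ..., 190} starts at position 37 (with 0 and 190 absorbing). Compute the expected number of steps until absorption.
E[τ | X_0 = 37] = 5661

Let v_k = E[τ | X_0 = k]. Boundary: v_0 = v_190 = 0. Recurrence: v_k = 1 + (v_{k-1} + v_{k+1})/2 for 1 ≤ k ≤ 189. The particular solution to v_k − (v_{k-1} + v_{k+1})/2 = 1 is v_k = −k^2. Adding homogeneous solution A + B k and matching boundaries gives v_k = k (190 − k). Substituting k = 37: v_37 = 37 · 153 = 5661.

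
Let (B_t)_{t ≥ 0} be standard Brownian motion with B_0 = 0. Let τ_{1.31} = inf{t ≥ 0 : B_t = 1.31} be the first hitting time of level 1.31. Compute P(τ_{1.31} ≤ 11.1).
P(τ_{1.31} ≤ 11.1) = 2(1 − Φ(1.31/√11.1)) = 2(1 − Φ(0.3932)) ≈ 0.6942

By the reflection principle for standard BM, P(τ_b ≤ t) = 2 · P(B_t ≥ b). Since B_t ~ N(0, t), P(B_t ≥ 1.31) = 1 − Φ(1.31/√t) = 1 − Φ(1.31/√11.1) = 1 − Φ(0.3932) ≈ 0.34709. Doubling: P(τ_{1.31} ≤ 11.1) ≈ 2 · 0.34709 = 0.69418 ≈ 0.6942.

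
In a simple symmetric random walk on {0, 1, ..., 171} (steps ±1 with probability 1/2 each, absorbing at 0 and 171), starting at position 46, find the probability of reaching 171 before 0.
P(hit 171 before 0) = 46/171

Let u_k = P(hit 171 before 0 | start at k). Then u_0 = 0, u_171 = 1, and u_k = u_{k-1}/2 + u_{k+1}/2 for 1 ≤ k ≤ 170. This harmonic recurrence is solved by u_k = k/171, giving u_46 = 46/171.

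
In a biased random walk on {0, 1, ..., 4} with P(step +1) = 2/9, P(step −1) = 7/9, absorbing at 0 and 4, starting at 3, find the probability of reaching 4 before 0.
P(hit 4 before 0) = (1 − (7/2)^3) / (1 − (7/2)^4) = 134/477

Let u_k denote P(reach 4 before 0 | start at k). Boundary: u_0 = 0, u_4 = 1. Recurrence: u_k = 2/9·u_{k+1} + 7/9·u_{k-1} for 1 ≤ k ≤ 3. Try u_k = A + B·r^k with r = q/p = (7/9)/(2/9) = 7/2. Substitution satisfies the recurrence; boundary conditions give:
  u_k = (1 − r^k) / (1 − r^N) = (1 − (7/2)^3) / (1 − (7/2)^4) = 134/477.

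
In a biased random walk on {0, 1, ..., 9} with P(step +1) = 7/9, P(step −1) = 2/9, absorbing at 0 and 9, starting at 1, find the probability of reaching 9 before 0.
P(hit 9 before 0) = (1 − (2/7)^1) / (1 − (2/7)^9) = 5764801/8070619

Let u_k denote P(reach 9 before 0 | start at k). Boundary: u_0 = 0, u_9 = 1. Recurrence: u_k = 7/9·u_{k+1} + 2/9·u_{k-1} for 1 ≤ k ≤ 8. Try u_k = A + B·r^k with r = q/p = (2/9)/(7/9) = 2/7. Substitution satisfies the recurrence; boundary conditions give:
  u_k = (1 − r^k) / (1 − r^N) = (1 − (2/7)^1) / (1 − (2/7)^9) = 5764801/8070619.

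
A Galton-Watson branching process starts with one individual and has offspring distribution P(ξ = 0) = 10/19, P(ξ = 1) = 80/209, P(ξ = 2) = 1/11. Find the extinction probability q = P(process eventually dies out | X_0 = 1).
q = 1

Mean offspring μ = 0·10/19 + 1·80/209 + 2·1/11 = 118/209 ≤ 1. For μ ≤ 1 with offspring not concentrated at 1, the Galton-Watson process goes extinct almost surely, so q = 1.
(Algebraic check: The pgf is f(s) = 10/19 + 80/209·s + 1/11·s². The extinction probability q is the smallest fixed point of f in [0, 1]. Setting s = f(s):
  1/11·s² + (80/209 − 1)·s + 10/19 = 0
  1/11·s² − (10/19 + 1/11)·s + 10/19 = 0
which factors as (s − 1)·(1/11·s − 10/19) = 0, giving roots s = 1 and s = (10/19)/(1/11) = 110/19. Since 110/19 ≥ 1, the smallest root in [0, 1] is s = 1.)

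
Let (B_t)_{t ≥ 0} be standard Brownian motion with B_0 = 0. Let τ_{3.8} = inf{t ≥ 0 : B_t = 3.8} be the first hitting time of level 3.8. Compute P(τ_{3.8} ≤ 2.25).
P(τ_{3.8} ≤ 2.25) = 2(1 − Φ(3.8/√2.25)) = 2(1 − Φ(2.5333)) ≈ 0.0113

By the reflection principle for standard BM, P(τ_b ≤ t) = 2 · P(B_t ≥ b). Since B_t ~ N(0, t), P(B_t ≥ 3.8) = 1 − Φ(3.8/√t) = 1 − Φ(3.8/√2.25) = 1 − Φ(2.5333) ≈ 0.00565. Doubling: P(τ_{3.8} ≤ 2.25) ≈ 2 · 0.00565 = 0.01130 ≈ 0.0113.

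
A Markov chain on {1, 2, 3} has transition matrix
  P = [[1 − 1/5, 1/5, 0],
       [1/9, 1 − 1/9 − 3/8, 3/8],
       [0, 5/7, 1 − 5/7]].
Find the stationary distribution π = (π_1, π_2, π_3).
π = (200/749, 360/749, 27/107)

This is a birth-death chain on three states, which satisfies detailed balance: π_1 · P_{12} = π_2 · P_{21} and π_2 · P_{23} = π_3 · P_{32}.
From π_1 · 1/5 = π_2 · 1/9: π_2/π_1 = (1/5)/(1/9) = 9/5.
From π_2 · 3/8 = π_3 · 5/7: π_3/π_2 = (3/8)/(5/7) = 21/40.
Take π_1 proportional to 1; then unnormalized π = (1, 9/5, 189/200). Normalize by dividing by the sum 749/200:
  π = (200/749, 360/749, 27/107).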